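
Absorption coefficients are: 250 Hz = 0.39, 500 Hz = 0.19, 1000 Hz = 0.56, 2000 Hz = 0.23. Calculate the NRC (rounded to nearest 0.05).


Given values:
  a_250 = 0.39, a_500 = 0.19
  a_1000 = 0.56, a_2000 = 0.23
Formula: NRC = (a250 + a500 + a1000 + a2000) / 4
Sum = 0.39 + 0.19 + 0.56 + 0.23 = 1.37
NRC = 1.37 / 4 = 0.3425
Rounded to nearest 0.05: 0.35

0.35


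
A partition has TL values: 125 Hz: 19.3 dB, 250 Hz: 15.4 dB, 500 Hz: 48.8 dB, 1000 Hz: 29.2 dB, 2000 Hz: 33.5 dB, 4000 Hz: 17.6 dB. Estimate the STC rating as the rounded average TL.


Given TL values at each frequency:
  125 Hz: 19.3 dB
  250 Hz: 15.4 dB
  500 Hz: 48.8 dB
  1000 Hz: 29.2 dB
  2000 Hz: 33.5 dB
  4000 Hz: 17.6 dB
Formula: STC ~ round(average of TL values)
Sum = 19.3 + 15.4 + 48.8 + 29.2 + 33.5 + 17.6 = 163.8
Average = 163.8 / 6 = 27.3
Rounded: 27

27


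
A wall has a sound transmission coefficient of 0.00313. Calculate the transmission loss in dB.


Given values:
  tau = 0.00313
Formula: TL = 10 * log10(1 / tau)
Compute 1 / tau = 1 / 0.00313 = 319.4888
Compute log10(319.4888) = 2.504456
TL = 10 * 2.504456 = 25.04

25.04 dB


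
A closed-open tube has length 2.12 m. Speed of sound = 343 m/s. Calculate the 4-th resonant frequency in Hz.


Given values:
  Tube type: closed-open, L = 2.12 m, c = 343 m/s, n = 4
Formula: f_n = (2n - 1) * c / (4 * L)
Compute 2n - 1 = 2*4 - 1 = 7
Compute 4 * L = 4 * 2.12 = 8.48
f = 7 * 343 / 8.48
f = 283.14

283.14 Hz


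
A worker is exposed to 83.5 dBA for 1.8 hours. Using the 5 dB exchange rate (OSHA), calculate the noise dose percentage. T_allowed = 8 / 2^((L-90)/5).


Given values:
  L = 83.5 dBA, T = 1.8 hours
Formula: T_allowed = 8 / 2^((L - 90) / 5)
Compute exponent: (83.5 - 90) / 5 = -1.3
Compute 2^(-1.3) = 0.406126
T_allowed = 8 / 0.406126 = 19.69832 hours
Dose = (T / T_allowed) * 100
Dose = (1.8 / 19.69832) * 100 = 9.14

9.14 %


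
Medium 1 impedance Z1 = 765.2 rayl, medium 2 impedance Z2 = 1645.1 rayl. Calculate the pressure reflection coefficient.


Given values:
  Z1 = 765.2 rayl, Z2 = 1645.1 rayl
Formula: R = (Z2 - Z1) / (Z2 + Z1)
Numerator: Z2 - Z1 = 1645.1 - 765.2 = 879.9
Denominator: Z2 + Z1 = 1645.1 + 765.2 = 2410.3
R = 879.9 / 2410.3 = 0.3651

0.3651


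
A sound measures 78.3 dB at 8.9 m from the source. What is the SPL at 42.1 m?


Given values:
  SPL1 = 78.3 dB, r1 = 8.9 m, r2 = 42.1 m
Formula: SPL2 = SPL1 - 20 * log10(r2 / r1)
Compute ratio: r2 / r1 = 42.1 / 8.9 = 4.7303
Compute log10: log10(4.7303) = 0.674889
Compute drop: 20 * 0.674889 = 13.4978
SPL2 = 78.3 - 13.4978 = 64.8

64.8 dB


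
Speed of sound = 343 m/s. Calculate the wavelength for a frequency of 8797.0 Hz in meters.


Given values:
  c = 343 m/s, f = 8797.0 Hz
Formula: lambda = c / f
lambda = 343 / 8797.0
lambda = 0.039

0.039 m


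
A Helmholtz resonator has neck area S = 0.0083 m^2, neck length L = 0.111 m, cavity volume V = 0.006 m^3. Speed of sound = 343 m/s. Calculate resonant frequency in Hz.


Given values:
  S = 0.0083 m^2, L = 0.111 m, V = 0.006 m^3, c = 343 m/s
Formula: f = (c / (2*pi)) * sqrt(S / (V * L))
Compute V * L = 0.006 * 0.111 = 0.000666
Compute S / (V * L) = 0.0083 / 0.000666 = 12.4625
Compute sqrt(12.4625) = 3.530227
Compute c / (2*pi) = 343 / 6.283185 = 54.590148
f = 54.590148 * 3.530227 = 192.72

192.72 Hz


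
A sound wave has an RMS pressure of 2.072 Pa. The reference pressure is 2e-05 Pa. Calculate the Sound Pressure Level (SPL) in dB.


Given values:
  p = 2.072 Pa
  p_ref = 2e-05 Pa
Formula: SPL = 20 * log10(p / p_ref)
Compute ratio: p / p_ref = 2.072 / 2e-05 = 103600
Compute log10: log10(103600) = 5.01536
Multiply: SPL = 20 * 5.01536 = 100.31

100.31 dB


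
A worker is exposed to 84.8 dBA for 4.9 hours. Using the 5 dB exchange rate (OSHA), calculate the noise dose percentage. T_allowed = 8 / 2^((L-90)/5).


Given values:
  L = 84.8 dBA, T = 4.9 hours
Formula: T_allowed = 8 / 2^((L - 90) / 5)
Compute exponent: (84.8 - 90) / 5 = -1.04
Compute 2^(-1.04) = 0.486327
T_allowed = 8 / 0.486327 = 16.449837 hours
Dose = (T / T_allowed) * 100
Dose = (4.9 / 16.449837) * 100 = 29.79

29.79 %


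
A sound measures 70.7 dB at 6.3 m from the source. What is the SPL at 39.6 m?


Given values:
  SPL1 = 70.7 dB, r1 = 6.3 m, r2 = 39.6 m
Formula: SPL2 = SPL1 - 20 * log10(r2 / r1)
Compute ratio: r2 / r1 = 39.6 / 6.3 = 6.2857
Compute log10: log10(6.2857) = 0.798354
Compute drop: 20 * 0.798354 = 15.9671
SPL2 = 70.7 - 15.9671 = 54.73

54.73 dB


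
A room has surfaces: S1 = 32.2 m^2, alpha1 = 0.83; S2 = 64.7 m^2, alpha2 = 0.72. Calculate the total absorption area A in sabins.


Given surfaces:
  Surface 1: 32.2 * 0.83 = 26.726
  Surface 2: 64.7 * 0.72 = 46.584
Formula: A = sum(Si * alpha_i)
A = 26.726 + 46.584
A = 73.31

73.31 sabins


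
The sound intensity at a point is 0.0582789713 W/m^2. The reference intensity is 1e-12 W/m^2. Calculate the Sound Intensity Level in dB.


Given values:
  I = 0.0582789713 W/m^2
  I_ref = 1e-12 W/m^2
Formula: SIL = 10 * log10(I / I_ref)
Compute ratio: I / I_ref = 58278971300
Compute log10: log10(58278971300) = 10.765512
Multiply: SIL = 10 * 10.765512 = 107.66

107.66 dB


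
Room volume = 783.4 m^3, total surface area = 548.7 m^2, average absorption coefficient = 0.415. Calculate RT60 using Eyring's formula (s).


Given values:
  V = 783.4 m^3, S = 548.7 m^2, alpha = 0.415
Formula: RT60 = 0.161 * V / (-S * ln(1 - alpha))
Compute ln(1 - 0.415) = ln(0.585) = -0.536143
Denominator: -548.7 * -0.536143 = 294.1817
Numerator: 0.161 * 783.4 = 126.1274
RT60 = 126.1274 / 294.1817 = 0.429

0.429 s


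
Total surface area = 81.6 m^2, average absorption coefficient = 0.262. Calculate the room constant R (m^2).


Given values:
  S = 81.6 m^2, alpha = 0.262
Formula: R = S * alpha / (1 - alpha)
Numerator: 81.6 * 0.262 = 21.3792
Denominator: 1 - 0.262 = 0.738
R = 21.3792 / 0.738 = 28.97

28.97 m^2


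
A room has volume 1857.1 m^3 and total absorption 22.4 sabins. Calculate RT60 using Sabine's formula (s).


Given values:
  V = 1857.1 m^3
  A = 22.4 sabins
Formula: RT60 = 0.161 * V / A
Numerator: 0.161 * 1857.1 = 298.9931
RT60 = 298.9931 / 22.4 = 13.348

13.348 s


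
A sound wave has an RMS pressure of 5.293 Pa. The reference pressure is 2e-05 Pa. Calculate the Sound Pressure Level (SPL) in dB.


Given values:
  p = 5.293 Pa
  p_ref = 2e-05 Pa
Formula: SPL = 20 * log10(p / p_ref)
Compute ratio: p / p_ref = 5.293 / 2e-05 = 264650
Compute log10: log10(264650) = 5.422672
Multiply: SPL = 20 * 5.422672 = 108.45

108.45 dB


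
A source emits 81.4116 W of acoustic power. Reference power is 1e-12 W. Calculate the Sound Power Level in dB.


Given values:
  W = 81.4116 W
  W_ref = 1e-12 W
Formula: SWL = 10 * log10(W / W_ref)
Compute ratio: W / W_ref = 81411600000000
Compute log10: log10(81411600000000) = 13.910686
Multiply: SWL = 10 * 13.910686 = 139.11

139.11 dB


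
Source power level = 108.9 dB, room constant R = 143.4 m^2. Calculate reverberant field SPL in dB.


Given values:
  Lw = 108.9 dB, R = 143.4 m^2
Formula: SPL = Lw + 10 * log10(4 / R)
Compute 4 / R = 4 / 143.4 = 0.027894
Compute 10 * log10(0.027894) = -15.5449
SPL = 108.9 + (-15.5449) = 93.36

93.36 dB


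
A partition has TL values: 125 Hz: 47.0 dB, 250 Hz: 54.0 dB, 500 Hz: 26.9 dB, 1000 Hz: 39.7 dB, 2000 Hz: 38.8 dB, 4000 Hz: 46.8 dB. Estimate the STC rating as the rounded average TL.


Given TL values at each frequency:
  125 Hz: 47.0 dB
  250 Hz: 54.0 dB
  500 Hz: 26.9 dB
  1000 Hz: 39.7 dB
  2000 Hz: 38.8 dB
  4000 Hz: 46.8 dB
Formula: STC ~ round(average of TL values)
Sum = 47.0 + 54.0 + 26.9 + 39.7 + 38.8 + 46.8 = 253.2
Average = 253.2 / 6 = 42.2
Rounded: 42

42


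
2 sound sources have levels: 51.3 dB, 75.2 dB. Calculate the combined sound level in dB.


Formula: L_total = 10 * log10( sum(10^(Li/10)) )
  Source 1: 10^(51.3/10) = 134896.2883
  Source 2: 10^(75.2/10) = 33113112.1483
Sum of linear values = 33248008.4366
L_total = 10 * log10(33248008.4366) = 75.22

75.22 dB


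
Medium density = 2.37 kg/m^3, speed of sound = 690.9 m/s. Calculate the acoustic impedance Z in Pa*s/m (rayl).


Given values:
  rho = 2.37 kg/m^3
  c = 690.9 m/s
Formula: Z = rho * c
Z = 2.37 * 690.9
Z = 1637.43

1637.43 rayl


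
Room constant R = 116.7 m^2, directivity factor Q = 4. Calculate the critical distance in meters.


Given values:
  R = 116.7 m^2, Q = 4
Formula: d_c = 0.141 * sqrt(Q * R)
Compute Q * R = 4 * 116.7 = 466.8
Compute sqrt(466.8) = 21.6056
d_c = 0.141 * 21.6056 = 3.046

3.046 m


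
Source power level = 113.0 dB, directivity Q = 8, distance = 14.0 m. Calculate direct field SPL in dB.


Given values:
  Lw = 113.0 dB, Q = 8, r = 14.0 m
Formula: SPL = Lw + 10 * log10(Q / (4 * pi * r^2))
Compute 4 * pi * r^2 = 4 * pi * 14.0^2 = 2463.0086
Compute Q / denom = 8 / 2463.0086 = 0.00324806
Compute 10 * log10(0.00324806) = -24.8838
SPL = 113.0 + (-24.8838) = 88.12

88.12 dB


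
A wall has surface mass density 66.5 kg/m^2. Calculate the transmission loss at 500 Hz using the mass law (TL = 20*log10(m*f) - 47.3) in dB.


Given values:
  m = 66.5 kg/m^2, f = 500 Hz
Formula: TL = 20 * log10(m * f) - 47.3
Compute m * f = 66.5 * 500 = 33250.0
Compute log10(33250.0) = 4.521792
Compute 20 * 4.521792 = 90.4358
TL = 90.4358 - 47.3 = 43.14

43.14 dB


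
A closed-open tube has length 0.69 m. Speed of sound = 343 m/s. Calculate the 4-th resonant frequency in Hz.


Given values:
  Tube type: closed-open, L = 0.69 m, c = 343 m/s, n = 4
Formula: f_n = (2n - 1) * c / (4 * L)
Compute 2n - 1 = 2*4 - 1 = 7
Compute 4 * L = 4 * 0.69 = 2.76
f = 7 * 343 / 2.76
f = 869.93

869.93 Hz


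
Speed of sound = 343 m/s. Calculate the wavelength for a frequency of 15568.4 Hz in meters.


Given values:
  c = 343 m/s, f = 15568.4 Hz
Formula: lambda = c / f
lambda = 343 / 15568.4
lambda = 0.022

0.022 m


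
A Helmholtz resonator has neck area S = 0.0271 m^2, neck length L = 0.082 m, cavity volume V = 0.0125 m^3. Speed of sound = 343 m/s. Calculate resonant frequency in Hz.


Given values:
  S = 0.0271 m^2, L = 0.082 m, V = 0.0125 m^3, c = 343 m/s
Formula: f = (c / (2*pi)) * sqrt(S / (V * L))
Compute V * L = 0.0125 * 0.082 = 0.001025
Compute S / (V * L) = 0.0271 / 0.001025 = 26.439
Compute sqrt(26.439) = 5.141887
Compute c / (2*pi) = 343 / 6.283185 = 54.590148
f = 54.590148 * 5.141887 = 280.7

280.7 Hz


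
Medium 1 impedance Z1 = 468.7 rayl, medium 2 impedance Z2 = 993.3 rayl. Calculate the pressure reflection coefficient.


Given values:
  Z1 = 468.7 rayl, Z2 = 993.3 rayl
Formula: R = (Z2 - Z1) / (Z2 + Z1)
Numerator: Z2 - Z1 = 993.3 - 468.7 = 524.6
Denominator: Z2 + Z1 = 993.3 + 468.7 = 1462.0
R = 524.6 / 1462.0 = 0.3588

0.3588


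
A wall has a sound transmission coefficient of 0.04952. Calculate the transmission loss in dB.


Given values:
  tau = 0.04952
Formula: TL = 10 * log10(1 / tau)
Compute 1 / tau = 1 / 0.04952 = 20.1939
Compute log10(20.1939) = 1.30522
TL = 10 * 1.30522 = 13.05

13.05 dB


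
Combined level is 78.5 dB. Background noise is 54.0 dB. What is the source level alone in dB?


Given values:
  L_total = 78.5 dB, L_bg = 54.0 dB
Formula: L_source = 10 * log10(10^(L_total/10) - 10^(L_bg/10))
Convert to linear:
  10^(78.5/10) = 70794578.4384
  10^(54.0/10) = 251188.6432
Difference: 70794578.4384 - 251188.6432 = 70543389.7952
L_source = 10 * log10(70543389.7952) = 78.48

78.48 dB


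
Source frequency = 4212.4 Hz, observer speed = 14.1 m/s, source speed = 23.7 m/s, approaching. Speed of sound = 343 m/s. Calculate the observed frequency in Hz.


Given values:
  f_s = 4212.4 Hz, v_o = 14.1 m/s, v_s = 23.7 m/s
  Direction: approaching
Formula: f_o = f_s * (c + v_o) / (c - v_s)
Numerator: c + v_o = 343 + 14.1 = 357.1
Denominator: c - v_s = 343 - 23.7 = 319.3
f_o = 4212.4 * 357.1 / 319.3 = 4711.08

4711.08 Hz


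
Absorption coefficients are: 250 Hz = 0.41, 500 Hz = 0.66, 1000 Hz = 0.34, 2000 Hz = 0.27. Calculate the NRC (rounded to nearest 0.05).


Given values:
  a_250 = 0.41, a_500 = 0.66
  a_1000 = 0.34, a_2000 = 0.27
Formula: NRC = (a250 + a500 + a1000 + a2000) / 4
Sum = 0.41 + 0.66 + 0.34 + 0.27 = 1.68
NRC = 1.68 / 4 = 0.42
Rounded to nearest 0.05: 0.4

0.4


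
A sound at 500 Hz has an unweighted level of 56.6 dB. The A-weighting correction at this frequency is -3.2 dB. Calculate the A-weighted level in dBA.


Given values:
  SPL = 56.6 dB
  A-weighting at 500 Hz = -3.2 dB
Formula: L_A = SPL + A_weight
L_A = 56.6 + (-3.2)
L_A = 53.4

53.4 dBA


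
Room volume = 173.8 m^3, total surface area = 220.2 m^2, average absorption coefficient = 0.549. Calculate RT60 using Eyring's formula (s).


Given values:
  V = 173.8 m^3, S = 220.2 m^2, alpha = 0.549
Formula: RT60 = 0.161 * V / (-S * ln(1 - alpha))
Compute ln(1 - 0.549) = ln(0.451) = -0.796288
Denominator: -220.2 * -0.796288 = 175.3426
Numerator: 0.161 * 173.8 = 27.9818
RT60 = 27.9818 / 175.3426 = 0.16

0.16 s


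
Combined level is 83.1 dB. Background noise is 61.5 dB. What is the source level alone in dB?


Given values:
  L_total = 83.1 dB, L_bg = 61.5 dB
Formula: L_source = 10 * log10(10^(L_total/10) - 10^(L_bg/10))
Convert to linear:
  10^(83.1/10) = 204173794.467
  10^(61.5/10) = 1412537.5446
Difference: 204173794.467 - 1412537.5446 = 202761256.9224
L_source = 10 * log10(202761256.9224) = 83.07

83.07 dB


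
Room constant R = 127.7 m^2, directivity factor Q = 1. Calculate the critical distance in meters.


Given values:
  R = 127.7 m^2, Q = 1
Formula: d_c = 0.141 * sqrt(Q * R)
Compute Q * R = 1 * 127.7 = 127.7
Compute sqrt(127.7) = 11.3004
d_c = 0.141 * 11.3004 = 1.593

1.593 m


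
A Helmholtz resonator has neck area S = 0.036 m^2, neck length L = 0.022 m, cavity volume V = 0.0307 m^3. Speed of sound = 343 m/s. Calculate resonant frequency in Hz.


Given values:
  S = 0.036 m^2, L = 0.022 m, V = 0.0307 m^3, c = 343 m/s
Formula: f = (c / (2*pi)) * sqrt(S / (V * L))
Compute V * L = 0.0307 * 0.022 = 0.0006754
Compute S / (V * L) = 0.036 / 0.0006754 = 53.3017
Compute sqrt(53.3017) = 7.300801
Compute c / (2*pi) = 343 / 6.283185 = 54.590148
f = 54.590148 * 7.300801 = 398.55

398.55 Hz


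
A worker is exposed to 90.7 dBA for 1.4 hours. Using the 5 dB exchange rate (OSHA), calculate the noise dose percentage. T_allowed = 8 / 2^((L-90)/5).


Given values:
  L = 90.7 dBA, T = 1.4 hours
Formula: T_allowed = 8 / 2^((L - 90) / 5)
Compute exponent: (90.7 - 90) / 5 = 0.14
Compute 2^(0.14) = 1.101905
T_allowed = 8 / 1.101905 = 7.260154 hours
Dose = (T / T_allowed) * 100
Dose = (1.4 / 7.260154) * 100 = 19.28

19.28 %


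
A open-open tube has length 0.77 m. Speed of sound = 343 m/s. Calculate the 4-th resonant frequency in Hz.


Given values:
  Tube type: open-open, L = 0.77 m, c = 343 m/s, n = 4
Formula: f_n = n * c / (2 * L)
Compute 2 * L = 2 * 0.77 = 1.54
f = 4 * 343 / 1.54
f = 890.91

890.91 Hz


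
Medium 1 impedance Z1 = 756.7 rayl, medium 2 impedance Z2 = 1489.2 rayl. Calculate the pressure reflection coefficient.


Given values:
  Z1 = 756.7 rayl, Z2 = 1489.2 rayl
Formula: R = (Z2 - Z1) / (Z2 + Z1)
Numerator: Z2 - Z1 = 1489.2 - 756.7 = 732.5
Denominator: Z2 + Z1 = 1489.2 + 756.7 = 2245.9
R = 732.5 / 2245.9 = 0.3261

0.3261


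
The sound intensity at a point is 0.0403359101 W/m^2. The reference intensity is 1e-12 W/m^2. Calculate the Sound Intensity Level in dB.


Given values:
  I = 0.0403359101 W/m^2
  I_ref = 1e-12 W/m^2
Formula: SIL = 10 * log10(I / I_ref)
Compute ratio: I / I_ref = 40335910100
Compute log10: log10(40335910100) = 10.605692
Multiply: SIL = 10 * 10.605692 = 106.06

106.06 dB


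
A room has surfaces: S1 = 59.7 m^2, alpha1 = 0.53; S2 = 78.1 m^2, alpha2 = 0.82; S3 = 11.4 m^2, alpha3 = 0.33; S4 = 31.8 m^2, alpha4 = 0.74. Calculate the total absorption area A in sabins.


Given surfaces:
  Surface 1: 59.7 * 0.53 = 31.641
  Surface 2: 78.1 * 0.82 = 64.042
  Surface 3: 11.4 * 0.33 = 3.762
  Surface 4: 31.8 * 0.74 = 23.532
Formula: A = sum(Si * alpha_i)
A = 31.641 + 64.042 + 3.762 + 23.532
A = 122.98

122.98 sabins


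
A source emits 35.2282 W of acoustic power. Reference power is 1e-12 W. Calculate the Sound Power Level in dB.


Given values:
  W = 35.2282 W
  W_ref = 1e-12 W
Formula: SWL = 10 * log10(W / W_ref)
Compute ratio: W / W_ref = 35228200000000
Compute log10: log10(35228200000000) = 13.54689
Multiply: SWL = 10 * 13.54689 = 135.47

135.47 dB


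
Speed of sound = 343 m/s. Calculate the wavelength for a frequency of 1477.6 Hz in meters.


Given values:
  c = 343 m/s, f = 1477.6 Hz
Formula: lambda = c / f
lambda = 343 / 1477.6
lambda = 0.2321

0.2321 m


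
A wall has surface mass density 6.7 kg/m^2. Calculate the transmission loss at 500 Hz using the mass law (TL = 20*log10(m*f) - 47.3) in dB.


Given values:
  m = 6.7 kg/m^2, f = 500 Hz
Formula: TL = 20 * log10(m * f) - 47.3
Compute m * f = 6.7 * 500 = 3350.0
Compute log10(3350.0) = 3.525045
Compute 20 * 3.525045 = 70.5009
TL = 70.5009 - 47.3 = 23.2

23.2 dB


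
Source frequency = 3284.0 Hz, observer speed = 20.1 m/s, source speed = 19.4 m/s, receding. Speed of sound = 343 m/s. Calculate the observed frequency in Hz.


Given values:
  f_s = 3284.0 Hz, v_o = 20.1 m/s, v_s = 19.4 m/s
  Direction: receding
Formula: f_o = f_s * (c - v_o) / (c + v_s)
Numerator: c - v_o = 343 - 20.1 = 322.9
Denominator: c + v_s = 343 + 19.4 = 362.4
f_o = 3284.0 * 322.9 / 362.4 = 2926.06

2926.06 Hz


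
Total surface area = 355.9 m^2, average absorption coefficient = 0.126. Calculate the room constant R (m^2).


Given values:
  S = 355.9 m^2, alpha = 0.126
Formula: R = S * alpha / (1 - alpha)
Numerator: 355.9 * 0.126 = 44.8434
Denominator: 1 - 0.126 = 0.874
R = 44.8434 / 0.874 = 51.31

51.31 m^2


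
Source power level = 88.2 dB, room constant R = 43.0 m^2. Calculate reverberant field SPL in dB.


Given values:
  Lw = 88.2 dB, R = 43.0 m^2
Formula: SPL = Lw + 10 * log10(4 / R)
Compute 4 / R = 4 / 43.0 = 0.093023
Compute 10 * log10(0.093023) = -10.3141
SPL = 88.2 + (-10.3141) = 77.89

77.89 dB


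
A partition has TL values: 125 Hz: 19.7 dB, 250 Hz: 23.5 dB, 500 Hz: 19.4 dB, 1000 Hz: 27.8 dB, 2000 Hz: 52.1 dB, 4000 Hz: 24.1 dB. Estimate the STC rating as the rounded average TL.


Given TL values at each frequency:
  125 Hz: 19.7 dB
  250 Hz: 23.5 dB
  500 Hz: 19.4 dB
  1000 Hz: 27.8 dB
  2000 Hz: 52.1 dB
  4000 Hz: 24.1 dB
Formula: STC ~ round(average of TL values)
Sum = 19.7 + 23.5 + 19.4 + 27.8 + 52.1 + 24.1 = 166.6
Average = 166.6 / 6 = 27.77
Rounded: 28

28


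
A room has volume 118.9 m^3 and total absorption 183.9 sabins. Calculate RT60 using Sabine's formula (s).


Given values:
  V = 118.9 m^3
  A = 183.9 sabins
Formula: RT60 = 0.161 * V / A
Numerator: 0.161 * 118.9 = 19.1429
RT60 = 19.1429 / 183.9 = 0.104

0.104 s


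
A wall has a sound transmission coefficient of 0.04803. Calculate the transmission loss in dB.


Given values:
  tau = 0.04803
Formula: TL = 10 * log10(1 / tau)
Compute 1 / tau = 1 / 0.04803 = 20.8203
Compute log10(20.8203) = 1.318487
TL = 10 * 1.318487 = 13.18

13.18 dB


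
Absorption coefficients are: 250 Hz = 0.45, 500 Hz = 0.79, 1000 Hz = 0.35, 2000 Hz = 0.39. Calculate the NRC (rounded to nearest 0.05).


Given values:
  a_250 = 0.45, a_500 = 0.79
  a_1000 = 0.35, a_2000 = 0.39
Formula: NRC = (a250 + a500 + a1000 + a2000) / 4
Sum = 0.45 + 0.79 + 0.35 + 0.39 = 1.98
NRC = 1.98 / 4 = 0.495
Rounded to nearest 0.05: 0.5

0.5


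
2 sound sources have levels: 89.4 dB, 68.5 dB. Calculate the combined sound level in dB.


Formula: L_total = 10 * log10( sum(10^(Li/10)) )
  Source 1: 10^(89.4/10) = 870963589.9561
  Source 2: 10^(68.5/10) = 7079457.8438
Sum of linear values = 878043047.7999
L_total = 10 * log10(878043047.7999) = 89.44

89.44 dB


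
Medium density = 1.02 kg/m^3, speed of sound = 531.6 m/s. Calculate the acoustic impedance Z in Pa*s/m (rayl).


Given values:
  rho = 1.02 kg/m^3
  c = 531.6 m/s
Formula: Z = rho * c
Z = 1.02 * 531.6
Z = 542.23

542.23 rayl


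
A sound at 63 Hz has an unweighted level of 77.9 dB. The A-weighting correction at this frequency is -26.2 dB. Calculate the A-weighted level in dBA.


Given values:
  SPL = 77.9 dB
  A-weighting at 63 Hz = -26.2 dB
Formula: L_A = SPL + A_weight
L_A = 77.9 + (-26.2)
L_A = 51.7

51.7 dBA


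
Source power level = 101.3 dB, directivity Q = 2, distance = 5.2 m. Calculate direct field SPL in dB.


Given values:
  Lw = 101.3 dB, Q = 2, r = 5.2 m
Formula: SPL = Lw + 10 * log10(Q / (4 * pi * r^2))
Compute 4 * pi * r^2 = 4 * pi * 5.2^2 = 339.7947
Compute Q / denom = 2 / 339.7947 = 0.00588591
Compute 10 * log10(0.00588591) = -22.3019
SPL = 101.3 + (-22.3019) = 79.0

79.0 dB


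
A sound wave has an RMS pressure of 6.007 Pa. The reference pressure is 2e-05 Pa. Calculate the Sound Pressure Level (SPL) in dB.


Given values:
  p = 6.007 Pa
  p_ref = 2e-05 Pa
Formula: SPL = 20 * log10(p / p_ref)
Compute ratio: p / p_ref = 6.007 / 2e-05 = 300350
Compute log10: log10(300350) = 5.477628
Multiply: SPL = 20 * 5.477628 = 109.55

109.55 dB


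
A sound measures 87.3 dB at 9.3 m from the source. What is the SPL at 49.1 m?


Given values:
  SPL1 = 87.3 dB, r1 = 9.3 m, r2 = 49.1 m
Formula: SPL2 = SPL1 - 20 * log10(r2 / r1)
Compute ratio: r2 / r1 = 49.1 / 9.3 = 5.2796
Compute log10: log10(5.2796) = 0.722601
Compute drop: 20 * 0.722601 = 14.452
SPL2 = 87.3 - 14.452 = 72.85

72.85 dB


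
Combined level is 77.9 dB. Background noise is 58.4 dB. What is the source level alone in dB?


Given values:
  L_total = 77.9 dB, L_bg = 58.4 dB
Formula: L_source = 10 * log10(10^(L_total/10) - 10^(L_bg/10))
Convert to linear:
  10^(77.9/10) = 61659500.1861
  10^(58.4/10) = 691830.9709
Difference: 61659500.1861 - 691830.9709 = 60967669.2152
L_source = 10 * log10(60967669.2152) = 77.85

77.85 dB


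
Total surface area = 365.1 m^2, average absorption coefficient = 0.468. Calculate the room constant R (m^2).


Given values:
  S = 365.1 m^2, alpha = 0.468
Formula: R = S * alpha / (1 - alpha)
Numerator: 365.1 * 0.468 = 170.8668
Denominator: 1 - 0.468 = 0.532
R = 170.8668 / 0.532 = 321.18

321.18 m^2


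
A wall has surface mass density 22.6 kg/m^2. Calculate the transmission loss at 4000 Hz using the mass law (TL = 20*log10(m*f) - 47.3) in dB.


Given values:
  m = 22.6 kg/m^2, f = 4000 Hz
Formula: TL = 20 * log10(m * f) - 47.3
Compute m * f = 22.6 * 4000 = 90400.0
Compute log10(90400.0) = 4.956168
Compute 20 * 4.956168 = 99.1234
TL = 99.1234 - 47.3 = 51.82

51.82 dB


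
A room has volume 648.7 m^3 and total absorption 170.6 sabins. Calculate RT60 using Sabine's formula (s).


Given values:
  V = 648.7 m^3
  A = 170.6 sabins
Formula: RT60 = 0.161 * V / A
Numerator: 0.161 * 648.7 = 104.4407
RT60 = 104.4407 / 170.6 = 0.612

0.612 s


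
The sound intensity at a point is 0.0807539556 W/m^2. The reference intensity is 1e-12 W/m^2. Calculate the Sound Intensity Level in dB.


Given values:
  I = 0.0807539556 W/m^2
  I_ref = 1e-12 W/m^2
Formula: SIL = 10 * log10(I / I_ref)
Compute ratio: I / I_ref = 80753955600
Compute log10: log10(80753955600) = 10.907164
Multiply: SIL = 10 * 10.907164 = 109.07

109.07 dB


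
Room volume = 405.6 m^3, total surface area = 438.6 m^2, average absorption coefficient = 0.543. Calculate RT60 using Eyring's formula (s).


Given values:
  V = 405.6 m^3, S = 438.6 m^2, alpha = 0.543
Formula: RT60 = 0.161 * V / (-S * ln(1 - alpha))
Compute ln(1 - 0.543) = ln(0.457) = -0.783072
Denominator: -438.6 * -0.783072 = 343.4554
Numerator: 0.161 * 405.6 = 65.3016
RT60 = 65.3016 / 343.4554 = 0.19

0.19 s


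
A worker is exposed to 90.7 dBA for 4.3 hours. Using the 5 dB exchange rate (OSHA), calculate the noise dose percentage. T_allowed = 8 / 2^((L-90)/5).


Given values:
  L = 90.7 dBA, T = 4.3 hours
Formula: T_allowed = 8 / 2^((L - 90) / 5)
Compute exponent: (90.7 - 90) / 5 = 0.14
Compute 2^(0.14) = 1.101905
T_allowed = 8 / 1.101905 = 7.260154 hours
Dose = (T / T_allowed) * 100
Dose = (4.3 / 7.260154) * 100 = 59.23

59.23 %


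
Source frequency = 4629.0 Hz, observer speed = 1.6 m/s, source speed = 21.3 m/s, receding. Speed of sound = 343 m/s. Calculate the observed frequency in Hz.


Given values:
  f_s = 4629.0 Hz, v_o = 1.6 m/s, v_s = 21.3 m/s
  Direction: receding
Formula: f_o = f_s * (c - v_o) / (c + v_s)
Numerator: c - v_o = 343 - 1.6 = 341.4
Denominator: c + v_s = 343 + 21.3 = 364.3
f_o = 4629.0 * 341.4 / 364.3 = 4338.02

4338.02 Hz


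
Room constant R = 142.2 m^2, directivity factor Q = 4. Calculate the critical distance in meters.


Given values:
  R = 142.2 m^2, Q = 4
Formula: d_c = 0.141 * sqrt(Q * R)
Compute Q * R = 4 * 142.2 = 568.8
Compute sqrt(568.8) = 23.8495
d_c = 0.141 * 23.8495 = 3.363

3.363 m


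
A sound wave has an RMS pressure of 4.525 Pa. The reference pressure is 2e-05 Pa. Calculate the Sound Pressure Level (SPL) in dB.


Given values:
  p = 4.525 Pa
  p_ref = 2e-05 Pa
Formula: SPL = 20 * log10(p / p_ref)
Compute ratio: p / p_ref = 4.525 / 2e-05 = 226250
Compute log10: log10(226250) = 5.354589
Multiply: SPL = 20 * 5.354589 = 107.09

107.09 dB


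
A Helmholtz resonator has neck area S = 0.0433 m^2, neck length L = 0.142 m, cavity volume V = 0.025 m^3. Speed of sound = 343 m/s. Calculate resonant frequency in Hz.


Given values:
  S = 0.0433 m^2, L = 0.142 m, V = 0.025 m^3, c = 343 m/s
Formula: f = (c / (2*pi)) * sqrt(S / (V * L))
Compute V * L = 0.025 * 0.142 = 0.00355
Compute S / (V * L) = 0.0433 / 0.00355 = 12.1972
Compute sqrt(12.1972) = 3.492449
Compute c / (2*pi) = 343 / 6.283185 = 54.590148
f = 54.590148 * 3.492449 = 190.65

190.65 Hz


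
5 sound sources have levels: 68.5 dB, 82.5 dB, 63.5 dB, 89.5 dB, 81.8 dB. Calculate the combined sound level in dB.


Formula: L_total = 10 * log10( sum(10^(Li/10)) )
  Source 1: 10^(68.5/10) = 7079457.8438
  Source 2: 10^(82.5/10) = 177827941.0039
  Source 3: 10^(63.5/10) = 2238721.1386
  Source 4: 10^(89.5/10) = 891250938.1337
  Source 5: 10^(81.8/10) = 151356124.8436
Sum of linear values = 1229753182.9636
L_total = 10 * log10(1229753182.9636) = 90.9

90.9 dB


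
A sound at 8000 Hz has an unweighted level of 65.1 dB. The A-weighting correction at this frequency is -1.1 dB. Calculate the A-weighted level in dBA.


Given values:
  SPL = 65.1 dB
  A-weighting at 8000 Hz = -1.1 dB
Formula: L_A = SPL + A_weight
L_A = 65.1 + (-1.1)
L_A = 64.0

64.0 dBA


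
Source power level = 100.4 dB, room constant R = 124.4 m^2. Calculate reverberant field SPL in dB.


Given values:
  Lw = 100.4 dB, R = 124.4 m^2
Formula: SPL = Lw + 10 * log10(4 / R)
Compute 4 / R = 4 / 124.4 = 0.032154
Compute 10 * log10(0.032154) = -14.9276
SPL = 100.4 + (-14.9276) = 85.47

85.47 dB


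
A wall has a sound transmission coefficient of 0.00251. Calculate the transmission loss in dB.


Given values:
  tau = 0.00251
Formula: TL = 10 * log10(1 / tau)
Compute 1 / tau = 1 / 0.00251 = 398.4064
Compute log10(398.4064) = 2.600326
TL = 10 * 2.600326 = 26.0

26.0 dB


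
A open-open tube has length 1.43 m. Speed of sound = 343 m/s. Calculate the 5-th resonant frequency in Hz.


Given values:
  Tube type: open-open, L = 1.43 m, c = 343 m/s, n = 5
Formula: f_n = n * c / (2 * L)
Compute 2 * L = 2 * 1.43 = 2.86
f = 5 * 343 / 2.86
f = 599.65

599.65 Hz


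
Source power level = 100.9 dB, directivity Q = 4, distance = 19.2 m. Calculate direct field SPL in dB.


Given values:
  Lw = 100.9 dB, Q = 4, r = 19.2 m
Formula: SPL = Lw + 10 * log10(Q / (4 * pi * r^2))
Compute 4 * pi * r^2 = 4 * pi * 19.2^2 = 4632.4669
Compute Q / denom = 4 / 4632.4669 = 0.00086347
Compute 10 * log10(0.00086347) = -30.6375
SPL = 100.9 + (-30.6375) = 70.26

70.26 dB


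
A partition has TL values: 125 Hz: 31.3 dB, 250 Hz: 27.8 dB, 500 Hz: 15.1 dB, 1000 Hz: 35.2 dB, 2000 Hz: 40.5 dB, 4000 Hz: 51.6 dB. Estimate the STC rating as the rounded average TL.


Given TL values at each frequency:
  125 Hz: 31.3 dB
  250 Hz: 27.8 dB
  500 Hz: 15.1 dB
  1000 Hz: 35.2 dB
  2000 Hz: 40.5 dB
  4000 Hz: 51.6 dB
Formula: STC ~ round(average of TL values)
Sum = 31.3 + 27.8 + 15.1 + 35.2 + 40.5 + 51.6 = 201.5
Average = 201.5 / 6 = 33.58
Rounded: 34

34


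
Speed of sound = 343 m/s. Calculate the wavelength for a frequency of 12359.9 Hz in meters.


Given values:
  c = 343 m/s, f = 12359.9 Hz
Formula: lambda = c / f
lambda = 343 / 12359.9
lambda = 0.0278

0.0278 m


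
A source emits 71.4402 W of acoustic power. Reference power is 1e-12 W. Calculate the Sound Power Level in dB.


Given values:
  W = 71.4402 W
  W_ref = 1e-12 W
Formula: SWL = 10 * log10(W / W_ref)
Compute ratio: W / W_ref = 71440200000000
Compute log10: log10(71440200000000) = 13.853943
Multiply: SWL = 10 * 13.853943 = 138.54

138.54 dB


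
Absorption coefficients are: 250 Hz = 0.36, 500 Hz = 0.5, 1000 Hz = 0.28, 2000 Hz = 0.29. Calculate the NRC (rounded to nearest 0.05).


Given values:
  a_250 = 0.36, a_500 = 0.5
  a_1000 = 0.28, a_2000 = 0.29
Formula: NRC = (a250 + a500 + a1000 + a2000) / 4
Sum = 0.36 + 0.5 + 0.28 + 0.29 = 1.43
NRC = 1.43 / 4 = 0.3575
Rounded to nearest 0.05: 0.35

0.35


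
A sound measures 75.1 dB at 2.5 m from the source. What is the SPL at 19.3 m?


Given values:
  SPL1 = 75.1 dB, r1 = 2.5 m, r2 = 19.3 m
Formula: SPL2 = SPL1 - 20 * log10(r2 / r1)
Compute ratio: r2 / r1 = 19.3 / 2.5 = 7.72
Compute log10: log10(7.72) = 0.887617
Compute drop: 20 * 0.887617 = 17.7523
SPL2 = 75.1 - 17.7523 = 57.35

57.35 dB


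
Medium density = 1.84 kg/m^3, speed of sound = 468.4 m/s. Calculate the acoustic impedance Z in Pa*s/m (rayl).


Given values:
  rho = 1.84 kg/m^3
  c = 468.4 m/s
Formula: Z = rho * c
Z = 1.84 * 468.4
Z = 861.86

861.86 rayl


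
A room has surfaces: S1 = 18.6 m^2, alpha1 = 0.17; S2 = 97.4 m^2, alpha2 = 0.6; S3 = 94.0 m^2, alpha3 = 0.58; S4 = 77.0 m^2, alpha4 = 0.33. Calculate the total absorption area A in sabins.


Given surfaces:
  Surface 1: 18.6 * 0.17 = 3.162
  Surface 2: 97.4 * 0.6 = 58.44
  Surface 3: 94.0 * 0.58 = 54.52
  Surface 4: 77.0 * 0.33 = 25.41
Formula: A = sum(Si * alpha_i)
A = 3.162 + 58.44 + 54.52 + 25.41
A = 141.53

141.53 sabins


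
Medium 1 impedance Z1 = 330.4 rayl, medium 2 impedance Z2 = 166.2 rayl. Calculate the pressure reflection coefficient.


Given values:
  Z1 = 330.4 rayl, Z2 = 166.2 rayl
Formula: R = (Z2 - Z1) / (Z2 + Z1)
Numerator: Z2 - Z1 = 166.2 - 330.4 = -164.2
Denominator: Z2 + Z1 = 166.2 + 330.4 = 496.6
R = -164.2 / 496.6 = -0.3306

-0.3306


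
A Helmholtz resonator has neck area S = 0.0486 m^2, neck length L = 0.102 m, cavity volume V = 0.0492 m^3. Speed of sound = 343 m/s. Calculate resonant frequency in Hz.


Given values:
  S = 0.0486 m^2, L = 0.102 m, V = 0.0492 m^3, c = 343 m/s
Formula: f = (c / (2*pi)) * sqrt(S / (V * L))
Compute V * L = 0.0492 * 0.102 = 0.0050184
Compute S / (V * L) = 0.0486 / 0.0050184 = 9.6844
Compute sqrt(9.6844) = 3.111977
Compute c / (2*pi) = 343 / 6.283185 = 54.590148
f = 54.590148 * 3.111977 = 169.88

169.88 Hz


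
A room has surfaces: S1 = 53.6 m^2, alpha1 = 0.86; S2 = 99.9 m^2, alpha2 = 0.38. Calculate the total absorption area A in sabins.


Given surfaces:
  Surface 1: 53.6 * 0.86 = 46.096
  Surface 2: 99.9 * 0.38 = 37.962
Formula: A = sum(Si * alpha_i)
A = 46.096 + 37.962
A = 84.06

84.06 sabins


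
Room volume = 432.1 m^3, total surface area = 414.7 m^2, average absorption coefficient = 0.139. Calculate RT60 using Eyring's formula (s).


Given values:
  V = 432.1 m^3, S = 414.7 m^2, alpha = 0.139
Formula: RT60 = 0.161 * V / (-S * ln(1 - alpha))
Compute ln(1 - 0.139) = ln(0.861) = -0.149661
Denominator: -414.7 * -0.149661 = 62.0644
Numerator: 0.161 * 432.1 = 69.5681
RT60 = 69.5681 / 62.0644 = 1.121

1.121 s


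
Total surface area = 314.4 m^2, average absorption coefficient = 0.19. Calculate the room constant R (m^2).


Given values:
  S = 314.4 m^2, alpha = 0.19
Formula: R = S * alpha / (1 - alpha)
Numerator: 314.4 * 0.19 = 59.736
Denominator: 1 - 0.19 = 0.81
R = 59.736 / 0.81 = 73.75

73.75 m^2


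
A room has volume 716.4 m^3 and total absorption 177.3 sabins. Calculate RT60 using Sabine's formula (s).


Given values:
  V = 716.4 m^3
  A = 177.3 sabins
Formula: RT60 = 0.161 * V / A
Numerator: 0.161 * 716.4 = 115.3404
RT60 = 115.3404 / 177.3 = 0.651

0.651 s


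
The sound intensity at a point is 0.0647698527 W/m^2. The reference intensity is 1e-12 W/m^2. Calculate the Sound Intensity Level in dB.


Given values:
  I = 0.0647698527 W/m^2
  I_ref = 1e-12 W/m^2
Formula: SIL = 10 * log10(I / I_ref)
Compute ratio: I / I_ref = 64769852700
Compute log10: log10(64769852700) = 10.811373
Multiply: SIL = 10 * 10.811373 = 108.11

108.11 dB


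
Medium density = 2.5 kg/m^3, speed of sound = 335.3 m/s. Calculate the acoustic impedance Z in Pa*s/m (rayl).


Given values:
  rho = 2.5 kg/m^3
  c = 335.3 m/s
Formula: Z = rho * c
Z = 2.5 * 335.3
Z = 838.25

838.25 rayl


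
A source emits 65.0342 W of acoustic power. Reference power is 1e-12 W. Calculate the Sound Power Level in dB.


Given values:
  W = 65.0342 W
  W_ref = 1e-12 W
Formula: SWL = 10 * log10(W / W_ref)
Compute ratio: W / W_ref = 65034200000000
Compute log10: log10(65034200000000) = 13.813142
Multiply: SWL = 10 * 13.813142 = 138.13

138.13 dB


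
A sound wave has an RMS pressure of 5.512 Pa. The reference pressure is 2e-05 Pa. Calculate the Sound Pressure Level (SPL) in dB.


Given values:
  p = 5.512 Pa
  p_ref = 2e-05 Pa
Formula: SPL = 20 * log10(p / p_ref)
Compute ratio: p / p_ref = 5.512 / 2e-05 = 275600
Compute log10: log10(275600) = 5.440279
Multiply: SPL = 20 * 5.440279 = 108.81

108.81 dB


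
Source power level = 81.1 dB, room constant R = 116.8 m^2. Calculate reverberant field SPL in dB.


Given values:
  Lw = 81.1 dB, R = 116.8 m^2
Formula: SPL = Lw + 10 * log10(4 / R)
Compute 4 / R = 4 / 116.8 = 0.034247
Compute 10 * log10(0.034247) = -14.6538
SPL = 81.1 + (-14.6538) = 66.45

66.45 dB


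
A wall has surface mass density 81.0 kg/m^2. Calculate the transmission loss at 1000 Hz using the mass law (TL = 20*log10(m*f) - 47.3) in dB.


Given values:
  m = 81.0 kg/m^2, f = 1000 Hz
Formula: TL = 20 * log10(m * f) - 47.3
Compute m * f = 81.0 * 1000 = 81000.0
Compute log10(81000.0) = 4.908485
Compute 20 * 4.908485 = 98.1697
TL = 98.1697 - 47.3 = 50.87

50.87 dB


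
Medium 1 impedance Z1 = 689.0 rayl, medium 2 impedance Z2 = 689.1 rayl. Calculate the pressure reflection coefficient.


Given values:
  Z1 = 689.0 rayl, Z2 = 689.1 rayl
Formula: R = (Z2 - Z1) / (Z2 + Z1)
Numerator: Z2 - Z1 = 689.1 - 689.0 = 0.1
Denominator: Z2 + Z1 = 689.1 + 689.0 = 1378.1
R = 0.1 / 1378.1 = 0.0001

0.0001


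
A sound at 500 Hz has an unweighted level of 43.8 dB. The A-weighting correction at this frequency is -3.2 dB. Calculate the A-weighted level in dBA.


Given values:
  SPL = 43.8 dB
  A-weighting at 500 Hz = -3.2 dB
Formula: L_A = SPL + A_weight
L_A = 43.8 + (-3.2)
L_A = 40.6

40.6 dBA


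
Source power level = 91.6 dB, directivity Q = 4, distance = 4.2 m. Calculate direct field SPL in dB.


Given values:
  Lw = 91.6 dB, Q = 4, r = 4.2 m
Formula: SPL = Lw + 10 * log10(Q / (4 * pi * r^2))
Compute 4 * pi * r^2 = 4 * pi * 4.2^2 = 221.6708
Compute Q / denom = 4 / 221.6708 = 0.01804478
Compute 10 * log10(0.01804478) = -17.4365
SPL = 91.6 + (-17.4365) = 74.16

74.16 dB


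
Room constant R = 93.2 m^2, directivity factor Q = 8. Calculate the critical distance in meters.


Given values:
  R = 93.2 m^2, Q = 8
Formula: d_c = 0.141 * sqrt(Q * R)
Compute Q * R = 8 * 93.2 = 745.6
Compute sqrt(745.6) = 27.3057
d_c = 0.141 * 27.3057 = 3.85

3.85 m


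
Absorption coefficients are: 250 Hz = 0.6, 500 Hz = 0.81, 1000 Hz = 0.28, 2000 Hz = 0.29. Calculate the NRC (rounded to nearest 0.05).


Given values:
  a_250 = 0.6, a_500 = 0.81
  a_1000 = 0.28, a_2000 = 0.29
Formula: NRC = (a250 + a500 + a1000 + a2000) / 4
Sum = 0.6 + 0.81 + 0.28 + 0.29 = 1.98
NRC = 1.98 / 4 = 0.495
Rounded to nearest 0.05: 0.5

0.5


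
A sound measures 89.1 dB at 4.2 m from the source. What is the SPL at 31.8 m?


Given values:
  SPL1 = 89.1 dB, r1 = 4.2 m, r2 = 31.8 m
Formula: SPL2 = SPL1 - 20 * log10(r2 / r1)
Compute ratio: r2 / r1 = 31.8 / 4.2 = 7.5714
Compute log10: log10(7.5714) = 0.879176
Compute drop: 20 * 0.879176 = 17.5835
SPL2 = 89.1 - 17.5835 = 71.52

71.52 dB


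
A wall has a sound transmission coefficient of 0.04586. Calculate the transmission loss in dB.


Given values:
  tau = 0.04586
Formula: TL = 10 * log10(1 / tau)
Compute 1 / tau = 1 / 0.04586 = 21.8055
Compute log10(21.8055) = 1.338566
TL = 10 * 1.338566 = 13.39

13.39 dB


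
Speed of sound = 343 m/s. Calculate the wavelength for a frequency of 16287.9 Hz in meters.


Given values:
  c = 343 m/s, f = 16287.9 Hz
Formula: lambda = c / f
lambda = 343 / 16287.9
lambda = 0.0211

0.0211 m


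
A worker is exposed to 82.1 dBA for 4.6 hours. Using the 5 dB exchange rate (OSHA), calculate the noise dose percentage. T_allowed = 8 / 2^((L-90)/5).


Given values:
  L = 82.1 dBA, T = 4.6 hours
Formula: T_allowed = 8 / 2^((L - 90) / 5)
Compute exponent: (82.1 - 90) / 5 = -1.58
Compute 2^(-1.58) = 0.334482
T_allowed = 8 / 0.334482 = 23.91758 hours
Dose = (T / T_allowed) * 100
Dose = (4.6 / 23.91758) * 100 = 19.23

19.23 %


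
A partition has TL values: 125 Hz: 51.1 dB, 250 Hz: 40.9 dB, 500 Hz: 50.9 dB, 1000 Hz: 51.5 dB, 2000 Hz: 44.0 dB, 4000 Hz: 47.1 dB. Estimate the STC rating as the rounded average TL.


Given TL values at each frequency:
  125 Hz: 51.1 dB
  250 Hz: 40.9 dB
  500 Hz: 50.9 dB
  1000 Hz: 51.5 dB
  2000 Hz: 44.0 dB
  4000 Hz: 47.1 dB
Formula: STC ~ round(average of TL values)
Sum = 51.1 + 40.9 + 50.9 + 51.5 + 44.0 + 47.1 = 285.5
Average = 285.5 / 6 = 47.58
Rounded: 48

48


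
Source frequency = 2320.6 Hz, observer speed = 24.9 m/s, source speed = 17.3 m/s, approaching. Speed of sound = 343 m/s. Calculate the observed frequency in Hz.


Given values:
  f_s = 2320.6 Hz, v_o = 24.9 m/s, v_s = 17.3 m/s
  Direction: approaching
Formula: f_o = f_s * (c + v_o) / (c - v_s)
Numerator: c + v_o = 343 + 24.9 = 367.9
Denominator: c - v_s = 343 - 17.3 = 325.7
f_o = 2320.6 * 367.9 / 325.7 = 2621.27

2621.27 Hz


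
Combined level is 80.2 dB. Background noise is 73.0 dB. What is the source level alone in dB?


Given values:
  L_total = 80.2 dB, L_bg = 73.0 dB
Formula: L_source = 10 * log10(10^(L_total/10) - 10^(L_bg/10))
Convert to linear:
  10^(80.2/10) = 104712854.8051
  10^(73.0/10) = 19952623.1497
Difference: 104712854.8051 - 19952623.1497 = 84760231.6554
L_source = 10 * log10(84760231.6554) = 79.28

79.28 dB


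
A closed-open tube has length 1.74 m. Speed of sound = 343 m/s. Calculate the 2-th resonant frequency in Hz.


Given values:
  Tube type: closed-open, L = 1.74 m, c = 343 m/s, n = 2
Formula: f_n = (2n - 1) * c / (4 * L)
Compute 2n - 1 = 2*2 - 1 = 3
Compute 4 * L = 4 * 1.74 = 6.96
f = 3 * 343 / 6.96
f = 147.84

147.84 Hz


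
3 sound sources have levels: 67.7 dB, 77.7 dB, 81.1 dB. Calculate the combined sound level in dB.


Formula: L_total = 10 * log10( sum(10^(Li/10)) )
  Source 1: 10^(67.7/10) = 5888436.5536
  Source 2: 10^(77.7/10) = 58884365.5356
  Source 3: 10^(81.1/10) = 128824955.1693
Sum of linear values = 193597757.2585
L_total = 10 * log10(193597757.2585) = 82.87

82.87 dB


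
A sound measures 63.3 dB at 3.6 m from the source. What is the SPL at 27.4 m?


Given values:
  SPL1 = 63.3 dB, r1 = 3.6 m, r2 = 27.4 m
Formula: SPL2 = SPL1 - 20 * log10(r2 / r1)
Compute ratio: r2 / r1 = 27.4 / 3.6 = 7.6111
Compute log10: log10(7.6111) = 0.881447
Compute drop: 20 * 0.881447 = 17.6289
SPL2 = 63.3 - 17.6289 = 45.67

45.67 dB


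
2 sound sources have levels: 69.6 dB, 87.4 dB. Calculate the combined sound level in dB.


Formula: L_total = 10 * log10( sum(10^(Li/10)) )
  Source 1: 10^(69.6/10) = 9120108.3936
  Source 2: 10^(87.4/10) = 549540873.8576
Sum of linear values = 558660982.2512
L_total = 10 * log10(558660982.2512) = 87.47

87.47 dB


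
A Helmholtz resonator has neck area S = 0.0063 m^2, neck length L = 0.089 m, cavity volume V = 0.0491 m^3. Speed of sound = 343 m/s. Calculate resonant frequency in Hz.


Given values:
  S = 0.0063 m^2, L = 0.089 m, V = 0.0491 m^3, c = 343 m/s
Formula: f = (c / (2*pi)) * sqrt(S / (V * L))
Compute V * L = 0.0491 * 0.089 = 0.0043699
Compute S / (V * L) = 0.0063 / 0.0043699 = 1.4417
Compute sqrt(1.4417) = 1.200708
Compute c / (2*pi) = 343 / 6.283185 = 54.590148
f = 54.590148 * 1.200708 = 65.55

65.55 Hz
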